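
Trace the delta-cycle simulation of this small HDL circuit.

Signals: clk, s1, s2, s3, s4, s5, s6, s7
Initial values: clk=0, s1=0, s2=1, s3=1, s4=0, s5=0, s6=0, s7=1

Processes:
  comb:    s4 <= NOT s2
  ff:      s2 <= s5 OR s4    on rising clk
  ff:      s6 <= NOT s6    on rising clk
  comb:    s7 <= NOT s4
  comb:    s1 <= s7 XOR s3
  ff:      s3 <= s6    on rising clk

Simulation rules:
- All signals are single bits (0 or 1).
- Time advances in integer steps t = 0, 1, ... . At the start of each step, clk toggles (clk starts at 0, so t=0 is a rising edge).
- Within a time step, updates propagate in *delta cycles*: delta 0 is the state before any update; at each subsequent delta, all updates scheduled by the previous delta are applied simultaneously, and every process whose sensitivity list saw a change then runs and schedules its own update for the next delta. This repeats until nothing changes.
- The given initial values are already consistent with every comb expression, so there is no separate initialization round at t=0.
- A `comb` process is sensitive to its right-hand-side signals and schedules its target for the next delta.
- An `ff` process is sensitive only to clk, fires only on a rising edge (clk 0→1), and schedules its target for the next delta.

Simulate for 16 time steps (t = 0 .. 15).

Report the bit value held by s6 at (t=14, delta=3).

t0.Δ0 s1=0 s7=1 s4=0 s3=1 clk=0 s2=1 s5=0 s6=0
t0.Δ1 s1=0 s7=1 s4=0 s3=1 clk=1 s2=1 s5=0 s6=0
t0.Δ2 s1=0 s7=1 s4=0 s3=0 clk=1 s2=0 s5=0 s6=1
t0.Δ3 s1=1 s7=1 s4=1 s3=0 clk=1 s2=0 s5=0 s6=1
t0.Δ4 s1=1 s7=0 s4=1 s3=0 clk=1 s2=0 s5=0 s6=1
t0.Δ5 s1=0 s7=0 s4=1 s3=0 clk=1 s2=0 s5=0 s6=1
t1.Δ0 s1=0 s7=0 s4=1 s3=0 clk=1 s2=0 s5=0 s6=1
t1.Δ1 s1=0 s7=0 s4=1 s3=0 clk=0 s2=0 s5=0 s6=1
t2.Δ0 s1=0 s7=0 s4=1 s3=0 clk=0 s2=0 s5=0 s6=1
t2.Δ1 s1=0 s7=0 s4=1 s3=0 clk=1 s2=0 s5=0 s6=1
t2.Δ2 s1=0 s7=0 s4=1 s3=1 clk=1 s2=1 s5=0 s6=0
t2.Δ3 s1=1 s7=0 s4=0 s3=1 clk=1 s2=1 s5=0 s6=0
t2.Δ4 s1=1 s7=1 s4=0 s3=1 clk=1 s2=1 s5=0 s6=0
t2.Δ5 s1=0 s7=1 s4=0 s3=1 clk=1 s2=1 s5=0 s6=0
t3.Δ0 s1=0 s7=1 s4=0 s3=1 clk=1 s2=1 s5=0 s6=0
t3.Δ1 s1=0 s7=1 s4=0 s3=1 clk=0 s2=1 s5=0 s6=0
t4.Δ0 s1=0 s7=1 s4=0 s3=1 clk=0 s2=1 s5=0 s6=0
t4.Δ1 s1=0 s7=1 s4=0 s3=1 clk=1 s2=1 s5=0 s6=0
t4.Δ2 s1=0 s7=1 s4=0 s3=0 clk=1 s2=0 s5=0 s6=1
t4.Δ3 s1=1 s7=1 s4=1 s3=0 clk=1 s2=0 s5=0 s6=1
t4.Δ4 s1=1 s7=0 s4=1 s3=0 clk=1 s2=0 s5=0 s6=1
t4.Δ5 s1=0 s7=0 s4=1 s3=0 clk=1 s2=0 s5=0 s6=1
t5.Δ0 s1=0 s7=0 s4=1 s3=0 clk=1 s2=0 s5=0 s6=1
t5.Δ1 s1=0 s7=0 s4=1 s3=0 clk=0 s2=0 s5=0 s6=1
t6.Δ0 s1=0 s7=0 s4=1 s3=0 clk=0 s2=0 s5=0 s6=1
t6.Δ1 s1=0 s7=0 s4=1 s3=0 clk=1 s2=0 s5=0 s6=1
t6.Δ2 s1=0 s7=0 s4=1 s3=1 clk=1 s2=1 s5=0 s6=0
t6.Δ3 s1=1 s7=0 s4=0 s3=1 clk=1 s2=1 s5=0 s6=0
t6.Δ4 s1=1 s7=1 s4=0 s3=1 clk=1 s2=1 s5=0 s6=0
t6.Δ5 s1=0 s7=1 s4=0 s3=1 clk=1 s2=1 s5=0 s6=0
t7.Δ0 s1=0 s7=1 s4=0 s3=1 clk=1 s2=1 s5=0 s6=0
t7.Δ1 s1=0 s7=1 s4=0 s3=1 clk=0 s2=1 s5=0 s6=0
t8.Δ0 s1=0 s7=1 s4=0 s3=1 clk=0 s2=1 s5=0 s6=0
t8.Δ1 s1=0 s7=1 s4=0 s3=1 clk=1 s2=1 s5=0 s6=0
t8.Δ2 s1=0 s7=1 s4=0 s3=0 clk=1 s2=0 s5=0 s6=1
t8.Δ3 s1=1 s7=1 s4=1 s3=0 clk=1 s2=0 s5=0 s6=1
t8.Δ4 s1=1 s7=0 s4=1 s3=0 clk=1 s2=0 s5=0 s6=1
t8.Δ5 s1=0 s7=0 s4=1 s3=0 clk=1 s2=0 s5=0 s6=1
t9.Δ0 s1=0 s7=0 s4=1 s3=0 clk=1 s2=0 s5=0 s6=1
t9.Δ1 s1=0 s7=0 s4=1 s3=0 clk=0 s2=0 s5=0 s6=1
t10.Δ0 s1=0 s7=0 s4=1 s3=0 clk=0 s2=0 s5=0 s6=1
t10.Δ1 s1=0 s7=0 s4=1 s3=0 clk=1 s2=0 s5=0 s6=1
t10.Δ2 s1=0 s7=0 s4=1 s3=1 clk=1 s2=1 s5=0 s6=0
t10.Δ3 s1=1 s7=0 s4=0 s3=1 clk=1 s2=1 s5=0 s6=0
t10.Δ4 s1=1 s7=1 s4=0 s3=1 clk=1 s2=1 s5=0 s6=0
t10.Δ5 s1=0 s7=1 s4=0 s3=1 clk=1 s2=1 s5=0 s6=0
t11.Δ0 s1=0 s7=1 s4=0 s3=1 clk=1 s2=1 s5=0 s6=0
t11.Δ1 s1=0 s7=1 s4=0 s3=1 clk=0 s2=1 s5=0 s6=0
t12.Δ0 s1=0 s7=1 s4=0 s3=1 clk=0 s2=1 s5=0 s6=0
t12.Δ1 s1=0 s7=1 s4=0 s3=1 clk=1 s2=1 s5=0 s6=0
t12.Δ2 s1=0 s7=1 s4=0 s3=0 clk=1 s2=0 s5=0 s6=1
t12.Δ3 s1=1 s7=1 s4=1 s3=0 clk=1 s2=0 s5=0 s6=1
t12.Δ4 s1=1 s7=0 s4=1 s3=0 clk=1 s2=0 s5=0 s6=1
t12.Δ5 s1=0 s7=0 s4=1 s3=0 clk=1 s2=0 s5=0 s6=1
t13.Δ0 s1=0 s7=0 s4=1 s3=0 clk=1 s2=0 s5=0 s6=1
t13.Δ1 s1=0 s7=0 s4=1 s3=0 clk=0 s2=0 s5=0 s6=1
t14.Δ0 s1=0 s7=0 s4=1 s3=0 clk=0 s2=0 s5=0 s6=1
t14.Δ1 s1=0 s7=0 s4=1 s3=0 clk=1 s2=0 s5=0 s6=1
t14.Δ2 s1=0 s7=0 s4=1 s3=1 clk=1 s2=1 s5=0 s6=0
t14.Δ3 s1=1 s7=0 s4=0 s3=1 clk=1 s2=1 s5=0 s6=0
t14.Δ4 s1=1 s7=1 s4=0 s3=1 clk=1 s2=1 s5=0 s6=0
t14.Δ5 s1=0 s7=1 s4=0 s3=1 clk=1 s2=1 s5=0 s6=0
t15.Δ0 s1=0 s7=1 s4=0 s3=1 clk=1 s2=1 s5=0 s6=0
t15.Δ1 s1=0 s7=1 s4=0 s3=1 clk=0 s2=1 s5=0 s6=0

0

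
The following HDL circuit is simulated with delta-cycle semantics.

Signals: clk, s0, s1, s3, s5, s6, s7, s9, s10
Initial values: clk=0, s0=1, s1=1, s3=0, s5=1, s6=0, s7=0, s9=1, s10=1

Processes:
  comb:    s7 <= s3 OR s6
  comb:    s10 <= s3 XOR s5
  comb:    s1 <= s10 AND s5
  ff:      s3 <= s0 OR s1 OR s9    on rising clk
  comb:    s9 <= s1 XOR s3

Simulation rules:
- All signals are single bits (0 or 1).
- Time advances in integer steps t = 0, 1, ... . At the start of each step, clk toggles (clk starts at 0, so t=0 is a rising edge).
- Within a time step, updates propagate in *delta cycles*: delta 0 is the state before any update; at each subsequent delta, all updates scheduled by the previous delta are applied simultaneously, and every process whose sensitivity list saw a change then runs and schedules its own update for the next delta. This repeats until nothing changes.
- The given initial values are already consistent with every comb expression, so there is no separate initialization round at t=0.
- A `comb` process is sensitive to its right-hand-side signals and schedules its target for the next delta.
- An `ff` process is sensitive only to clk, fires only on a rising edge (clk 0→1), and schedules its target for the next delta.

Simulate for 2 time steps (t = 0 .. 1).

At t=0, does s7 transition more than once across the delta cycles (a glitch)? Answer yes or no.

t0.Δ0 s10=1 s0=1 s3=0 s7=0 s5=1 clk=0 s6=0 s9=1 s1=1
t0.Δ1 s10=1 s0=1 s3=0 s7=0 s5=1 clk=1 s6=0 s9=1 s1=1
t0.Δ2 s10=1 s0=1 s3=1 s7=0 s5=1 clk=1 s6=0 s9=1 s1=1
t0.Δ3 s10=0 s0=1 s3=1 s7=1 s5=1 clk=1 s6=0 s9=0 s1=1
t0.Δ4 s10=0 s0=1 s3=1 s7=1 s5=1 clk=1 s6=0 s9=0 s1=0
t0.Δ5 s10=0 s0=1 s3=1 s7=1 s5=1 clk=1 s6=0 s9=1 s1=0
t1.Δ0 s10=0 s0=1 s3=1 s7=1 s5=1 clk=1 s6=0 s9=1 s1=0
t1.Δ1 s10=0 s0=1 s3=1 s7=1 s5=1 clk=0 s6=0 s9=1 s1=0

no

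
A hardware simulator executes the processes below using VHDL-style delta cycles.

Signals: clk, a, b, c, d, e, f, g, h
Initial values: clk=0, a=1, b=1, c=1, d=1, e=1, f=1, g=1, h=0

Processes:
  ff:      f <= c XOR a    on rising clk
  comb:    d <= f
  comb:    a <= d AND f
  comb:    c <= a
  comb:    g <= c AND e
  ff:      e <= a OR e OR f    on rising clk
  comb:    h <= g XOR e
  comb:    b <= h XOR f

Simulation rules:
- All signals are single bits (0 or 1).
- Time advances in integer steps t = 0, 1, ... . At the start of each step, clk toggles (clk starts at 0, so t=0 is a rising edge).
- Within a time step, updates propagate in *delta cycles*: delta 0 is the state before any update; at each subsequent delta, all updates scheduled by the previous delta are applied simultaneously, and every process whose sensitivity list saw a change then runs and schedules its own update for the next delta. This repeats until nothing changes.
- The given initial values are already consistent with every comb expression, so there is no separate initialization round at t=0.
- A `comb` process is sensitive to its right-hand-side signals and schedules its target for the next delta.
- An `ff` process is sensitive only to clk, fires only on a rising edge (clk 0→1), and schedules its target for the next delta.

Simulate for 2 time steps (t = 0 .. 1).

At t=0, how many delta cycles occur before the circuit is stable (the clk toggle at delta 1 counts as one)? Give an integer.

t0.Δ0 f=1 c=1 b=1 h=0 a=1 e=1 clk=0 d=1 g=1
t0.Δ1 f=1 c=1 b=1 h=0 a=1 e=1 clk=1 d=1 g=1
t0.Δ2 f=0 c=1 b=1 h=0 a=1 e=1 clk=1 d=1 g=1
t0.Δ3 f=0 c=1 b=0 h=0 a=0 e=1 clk=1 d=0 g=1
t0.Δ4 f=0 c=0 b=0 h=0 a=0 e=1 clk=1 d=0 g=1
t0.Δ5 f=0 c=0 b=0 h=0 a=0 e=1 clk=1 d=0 g=0
t0.Δ6 f=0 c=0 b=0 h=1 a=0 e=1 clk=1 d=0 g=0
t0.Δ7 f=0 c=0 b=1 h=1 a=0 e=1 clk=1 d=0 g=0
t1.Δ0 f=0 c=0 b=1 h=1 a=0 e=1 clk=1 d=0 g=0
t1.Δ1 f=0 c=0 b=1 h=1 a=0 e=1 clk=0 d=0 g=0

7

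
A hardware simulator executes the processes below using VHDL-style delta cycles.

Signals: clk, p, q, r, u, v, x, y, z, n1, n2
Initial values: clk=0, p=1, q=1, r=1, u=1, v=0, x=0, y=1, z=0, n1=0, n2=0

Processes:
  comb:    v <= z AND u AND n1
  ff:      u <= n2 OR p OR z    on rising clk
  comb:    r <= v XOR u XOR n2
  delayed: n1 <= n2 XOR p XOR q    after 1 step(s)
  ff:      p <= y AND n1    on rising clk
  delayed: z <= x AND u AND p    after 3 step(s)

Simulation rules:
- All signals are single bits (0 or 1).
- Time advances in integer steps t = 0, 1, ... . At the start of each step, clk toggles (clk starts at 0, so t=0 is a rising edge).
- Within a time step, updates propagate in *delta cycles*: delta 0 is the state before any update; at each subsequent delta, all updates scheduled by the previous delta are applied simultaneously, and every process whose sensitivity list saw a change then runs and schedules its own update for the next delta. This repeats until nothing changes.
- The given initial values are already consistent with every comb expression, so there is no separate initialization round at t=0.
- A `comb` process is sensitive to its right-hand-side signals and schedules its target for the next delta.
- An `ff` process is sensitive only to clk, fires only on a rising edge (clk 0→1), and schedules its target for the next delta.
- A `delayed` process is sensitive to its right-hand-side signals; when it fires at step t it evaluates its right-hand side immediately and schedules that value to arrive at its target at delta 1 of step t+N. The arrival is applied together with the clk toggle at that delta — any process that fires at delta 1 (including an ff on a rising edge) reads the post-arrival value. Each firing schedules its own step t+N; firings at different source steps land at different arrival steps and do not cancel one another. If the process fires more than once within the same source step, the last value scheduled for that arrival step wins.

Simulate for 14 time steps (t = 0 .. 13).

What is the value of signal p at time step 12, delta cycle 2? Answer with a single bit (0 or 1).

t=0 Δ0: x=0 r=1 n2=0 q=1 p=1 clk=0 n1=0 y=1 z=0 v=0 u=1
  Δ1: clk:0→1
  Δ2: p:1→0
  (2Δ to stable)
t=1 Δ0: x=0 r=1 n2=0 q=1 p=0 clk=1 n1=0 y=1 z=0 v=0 u=1
  Δ1: clk:1→0, n1:0→1
  (1Δ to stable)
t=2 Δ0: x=0 r=1 n2=0 q=1 p=0 clk=0 n1=1 y=1 z=0 v=0 u=1
  Δ1: clk:0→1
  Δ2: p:0→1, u:1→0
  Δ3: r:1→0
  (3Δ to stable)
t=3 Δ0: x=0 r=0 n2=0 q=1 p=1 clk=1 n1=1 y=1 z=0 v=0 u=0
  Δ1: clk:1→0, n1:1→0
  (1Δ to stable)
t=4 Δ0: x=0 r=0 n2=0 q=1 p=1 clk=0 n1=0 y=1 z=0 v=0 u=0
  Δ1: clk:0→1
  Δ2: p:1→0, u:0→1
  Δ3: r:0→1
  (3Δ to stable)
t=5 Δ0: x=0 r=1 n2=0 q=1 p=0 clk=1 n1=0 y=1 z=0 v=0 u=1
  Δ1: clk:1→0, n1:0→1
  (1Δ to stable)
t=6 Δ0: x=0 r=1 n2=0 q=1 p=0 clk=0 n1=1 y=1 z=0 v=0 u=1
  Δ1: clk:0→1
  Δ2: p:0→1, u:1→0
  Δ3: r:1→0
  (3Δ to stable)
t=7 Δ0: x=0 r=0 n2=0 q=1 p=1 clk=1 n1=1 y=1 z=0 v=0 u=0
  Δ1: clk:1→0, n1:1→0
  (1Δ to stable)
t=8 Δ0: x=0 r=0 n2=0 q=1 p=1 clk=0 n1=0 y=1 z=0 v=0 u=0
  Δ1: clk:0→1
  Δ2: p:1→0, u:0→1
  Δ3: r:0→1
  (3Δ to stable)
t=9 Δ0: x=0 r=1 n2=0 q=1 p=0 clk=1 n1=0 y=1 z=0 v=0 u=1
  Δ1: clk:1→0, n1:0→1
  (1Δ to stable)
t=10 Δ0: x=0 r=1 n2=0 q=1 p=0 clk=0 n1=1 y=1 z=0 v=0 u=1
  Δ1: clk:0→1
  Δ2: p:0→1, u:1→0
  Δ3: r:1→0
  (3Δ to stable)
t=11 Δ0: x=0 r=0 n2=0 q=1 p=1 clk=1 n1=1 y=1 z=0 v=0 u=0
  Δ1: clk:1→0, n1:1→0
  (1Δ to stable)
t=12 Δ0: x=0 r=0 n2=0 q=1 p=1 clk=0 n1=0 y=1 z=0 v=0 u=0
  Δ1: clk:0→1
  Δ2: p:1→0, u:0→1
  Δ3: r:0→1
  (3Δ to stable)
t=13 Δ0: x=0 r=1 n2=0 q=1 p=0 clk=1 n1=0 y=1 z=0 v=0 u=1
  Δ1: clk:1→0, n1:0→1
  (1Δ to stable)

0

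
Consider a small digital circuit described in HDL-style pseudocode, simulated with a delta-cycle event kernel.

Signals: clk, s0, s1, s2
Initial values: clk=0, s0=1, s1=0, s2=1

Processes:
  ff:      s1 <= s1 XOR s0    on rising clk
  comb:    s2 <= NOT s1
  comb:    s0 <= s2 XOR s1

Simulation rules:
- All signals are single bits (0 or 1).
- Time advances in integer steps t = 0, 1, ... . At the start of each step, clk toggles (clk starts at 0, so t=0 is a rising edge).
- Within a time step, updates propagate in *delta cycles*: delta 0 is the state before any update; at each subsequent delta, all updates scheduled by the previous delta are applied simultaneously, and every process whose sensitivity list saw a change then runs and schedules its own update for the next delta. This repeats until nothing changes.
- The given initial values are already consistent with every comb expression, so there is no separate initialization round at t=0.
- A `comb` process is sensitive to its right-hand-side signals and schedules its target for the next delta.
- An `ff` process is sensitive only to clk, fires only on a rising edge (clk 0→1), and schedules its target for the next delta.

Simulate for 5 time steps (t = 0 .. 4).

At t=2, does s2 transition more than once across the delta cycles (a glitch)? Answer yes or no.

[bits: s1,s2,s0,clk]
t=0: Δ0=0110 Δ1=0111 Δ2=1111 Δ3=1001 Δ4=1011 | 4Δ
t=1: Δ0=1011 Δ1=1010 | 1Δ
t=2: Δ0=1010 Δ1=1011 Δ2=0011 Δ3=0101 Δ4=0111 | 4Δ
t=3: Δ0=0111 Δ1=0110 | 1Δ
t=4: Δ0=0110 Δ1=0111 Δ2=1111 Δ3=1001 Δ4=1011 | 4Δ

no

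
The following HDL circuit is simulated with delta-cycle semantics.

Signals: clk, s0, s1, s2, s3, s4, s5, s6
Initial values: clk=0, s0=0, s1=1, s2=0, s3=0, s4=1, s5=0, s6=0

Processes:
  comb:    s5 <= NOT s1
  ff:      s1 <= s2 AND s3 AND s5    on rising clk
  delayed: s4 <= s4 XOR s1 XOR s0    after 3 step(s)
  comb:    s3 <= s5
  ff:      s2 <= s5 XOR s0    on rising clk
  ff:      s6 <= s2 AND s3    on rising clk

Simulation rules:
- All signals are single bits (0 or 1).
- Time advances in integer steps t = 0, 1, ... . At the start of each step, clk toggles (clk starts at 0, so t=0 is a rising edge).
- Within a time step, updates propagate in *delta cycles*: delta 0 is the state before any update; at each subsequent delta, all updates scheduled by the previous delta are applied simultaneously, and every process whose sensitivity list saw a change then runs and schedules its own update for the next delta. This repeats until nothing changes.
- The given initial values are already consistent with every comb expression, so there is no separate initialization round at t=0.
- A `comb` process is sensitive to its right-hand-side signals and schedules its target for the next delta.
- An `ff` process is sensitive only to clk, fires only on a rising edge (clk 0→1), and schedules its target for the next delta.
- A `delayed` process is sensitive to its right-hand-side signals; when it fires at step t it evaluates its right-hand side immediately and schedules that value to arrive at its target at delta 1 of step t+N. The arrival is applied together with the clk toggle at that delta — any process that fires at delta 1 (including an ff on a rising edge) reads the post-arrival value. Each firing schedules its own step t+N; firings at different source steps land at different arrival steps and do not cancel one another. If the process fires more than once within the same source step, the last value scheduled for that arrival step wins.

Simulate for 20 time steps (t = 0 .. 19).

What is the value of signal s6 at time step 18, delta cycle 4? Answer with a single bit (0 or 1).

0

t0.Δ0 s2=0 s6=0 clk=0 s5=0 s4=1 s1=1 s0=0 s3=0
t0.Δ1 s2=0 s6=0 clk=1 s5=0 s4=1 s1=1 s0=0 s3=0
t0.Δ2 s2=0 s6=0 clk=1 s5=0 s4=1 s1=0 s0=0 s3=0
t0.Δ3 s2=0 s6=0 clk=1 s5=1 s4=1 s1=0 s0=0 s3=0
t0.Δ4 s2=0 s6=0 clk=1 s5=1 s4=1 s1=0 s0=0 s3=1
t1.Δ0 s2=0 s6=0 clk=1 s5=1 s4=1 s1=0 s0=0 s3=1
t1.Δ1 s2=0 s6=0 clk=0 s5=1 s4=1 s1=0 s0=0 s3=1
t2.Δ0 s2=0 s6=0 clk=0 s5=1 s4=1 s1=0 s0=0 s3=1
t2.Δ1 s2=0 s6=0 clk=1 s5=1 s4=1 s1=0 s0=0 s3=1
t2.Δ2 s2=1 s6=0 clk=1 s5=1 s4=1 s1=0 s0=0 s3=1
t3.Δ0 s2=1 s6=0 clk=1 s5=1 s4=1 s1=0 s0=0 s3=1
t3.Δ1 s2=1 s6=0 clk=0 s5=1 s4=1 s1=0 s0=0 s3=1
t4.Δ0 s2=1 s6=0 clk=0 s5=1 s4=1 s1=0 s0=0 s3=1
t4.Δ1 s2=1 s6=0 clk=1 s5=1 s4=1 s1=0 s0=0 s3=1
t4.Δ2 s2=1 s6=1 clk=1 s5=1 s4=1 s1=1 s0=0 s3=1
t4.Δ3 s2=1 s6=1 clk=1 s5=0 s4=1 s1=1 s0=0 s3=1
t4.Δ4 s2=1 s6=1 clk=1 s5=0 s4=1 s1=1 s0=0 s3=0
t5.Δ0 s2=1 s6=1 clk=1 s5=0 s4=1 s1=1 s0=0 s3=0
t5.Δ1 s2=1 s6=1 clk=0 s5=0 s4=1 s1=1 s0=0 s3=0
t6.Δ0 s2=1 s6=1 clk=0 s5=0 s4=1 s1=1 s0=0 s3=0
t6.Δ1 s2=1 s6=1 clk=1 s5=0 s4=1 s1=1 s0=0 s3=0
t6.Δ2 s2=0 s6=0 clk=1 s5=0 s4=1 s1=0 s0=0 s3=0
t6.Δ3 s2=0 s6=0 clk=1 s5=1 s4=1 s1=0 s0=0 s3=0
t6.Δ4 s2=0 s6=0 clk=1 s5=1 s4=1 s1=0 s0=0 s3=1
t7.Δ0 s2=0 s6=0 clk=1 s5=1 s4=1 s1=0 s0=0 s3=1
t7.Δ1 s2=0 s6=0 clk=0 s5=1 s4=0 s1=0 s0=0 s3=1
t8.Δ0 s2=0 s6=0 clk=0 s5=1 s4=0 s1=0 s0=0 s3=1
t8.Δ1 s2=0 s6=0 clk=1 s5=1 s4=0 s1=0 s0=0 s3=1
t8.Δ2 s2=1 s6=0 clk=1 s5=1 s4=0 s1=0 s0=0 s3=1
t9.Δ0 s2=1 s6=0 clk=1 s5=1 s4=0 s1=0 s0=0 s3=1
t9.Δ1 s2=1 s6=0 clk=0 s5=1 s4=1 s1=0 s0=0 s3=1
t10.Δ0 s2=1 s6=0 clk=0 s5=1 s4=1 s1=0 s0=0 s3=1
t10.Δ1 s2=1 s6=0 clk=1 s5=1 s4=0 s1=0 s0=0 s3=1
t10.Δ2 s2=1 s6=1 clk=1 s5=1 s4=0 s1=1 s0=0 s3=1
t10.Δ3 s2=1 s6=1 clk=1 s5=0 s4=0 s1=1 s0=0 s3=1
t10.Δ4 s2=1 s6=1 clk=1 s5=0 s4=0 s1=1 s0=0 s3=0
t11.Δ0 s2=1 s6=1 clk=1 s5=0 s4=0 s1=1 s0=0 s3=0
t11.Δ1 s2=1 s6=1 clk=0 s5=0 s4=0 s1=1 s0=0 s3=0
t12.Δ0 s2=1 s6=1 clk=0 s5=0 s4=0 s1=1 s0=0 s3=0
t12.Δ1 s2=1 s6=1 clk=1 s5=0 s4=1 s1=1 s0=0 s3=0
t12.Δ2 s2=0 s6=0 clk=1 s5=0 s4=1 s1=0 s0=0 s3=0
t12.Δ3 s2=0 s6=0 clk=1 s5=1 s4=1 s1=0 s0=0 s3=0
t12.Δ4 s2=0 s6=0 clk=1 s5=1 s4=1 s1=0 s0=0 s3=1
t13.Δ0 s2=0 s6=0 clk=1 s5=1 s4=1 s1=0 s0=0 s3=1
t13.Δ1 s2=0 s6=0 clk=0 s5=1 s4=1 s1=0 s0=0 s3=1
t14.Δ0 s2=0 s6=0 clk=0 s5=1 s4=1 s1=0 s0=0 s3=1
t14.Δ1 s2=0 s6=0 clk=1 s5=1 s4=1 s1=0 s0=0 s3=1
t14.Δ2 s2=1 s6=0 clk=1 s5=1 s4=1 s1=0 s0=0 s3=1
t15.Δ0 s2=1 s6=0 clk=1 s5=1 s4=1 s1=0 s0=0 s3=1
t15.Δ1 s2=1 s6=0 clk=0 s5=1 s4=1 s1=0 s0=0 s3=1
t16.Δ0 s2=1 s6=0 clk=0 s5=1 s4=1 s1=0 s0=0 s3=1
t16.Δ1 s2=1 s6=0 clk=1 s5=1 s4=1 s1=0 s0=0 s3=1
t16.Δ2 s2=1 s6=1 clk=1 s5=1 s4=1 s1=1 s0=0 s3=1
t16.Δ3 s2=1 s6=1 clk=1 s5=0 s4=1 s1=1 s0=0 s3=1
t16.Δ4 s2=1 s6=1 clk=1 s5=0 s4=1 s1=1 s0=0 s3=0
t17.Δ0 s2=1 s6=1 clk=1 s5=0 s4=1 s1=1 s0=0 s3=0
t17.Δ1 s2=1 s6=1 clk=0 s5=0 s4=1 s1=1 s0=0 s3=0
t18.Δ0 s2=1 s6=1 clk=0 s5=0 s4=1 s1=1 s0=0 s3=0
t18.Δ1 s2=1 s6=1 clk=1 s5=0 s4=1 s1=1 s0=0 s3=0
t18.Δ2 s2=0 s6=0 clk=1 s5=0 s4=1 s1=0 s0=0 s3=0
t18.Δ3 s2=0 s6=0 clk=1 s5=1 s4=1 s1=0 s0=0 s3=0
t18.Δ4 s2=0 s6=0 clk=1 s5=1 s4=1 s1=0 s0=0 s3=1
t19.Δ0 s2=0 s6=0 clk=1 s5=1 s4=1 s1=0 s0=0 s3=1
t19.Δ1 s2=0 s6=0 clk=0 s5=1 s4=0 s1=0 s0=0 s3=1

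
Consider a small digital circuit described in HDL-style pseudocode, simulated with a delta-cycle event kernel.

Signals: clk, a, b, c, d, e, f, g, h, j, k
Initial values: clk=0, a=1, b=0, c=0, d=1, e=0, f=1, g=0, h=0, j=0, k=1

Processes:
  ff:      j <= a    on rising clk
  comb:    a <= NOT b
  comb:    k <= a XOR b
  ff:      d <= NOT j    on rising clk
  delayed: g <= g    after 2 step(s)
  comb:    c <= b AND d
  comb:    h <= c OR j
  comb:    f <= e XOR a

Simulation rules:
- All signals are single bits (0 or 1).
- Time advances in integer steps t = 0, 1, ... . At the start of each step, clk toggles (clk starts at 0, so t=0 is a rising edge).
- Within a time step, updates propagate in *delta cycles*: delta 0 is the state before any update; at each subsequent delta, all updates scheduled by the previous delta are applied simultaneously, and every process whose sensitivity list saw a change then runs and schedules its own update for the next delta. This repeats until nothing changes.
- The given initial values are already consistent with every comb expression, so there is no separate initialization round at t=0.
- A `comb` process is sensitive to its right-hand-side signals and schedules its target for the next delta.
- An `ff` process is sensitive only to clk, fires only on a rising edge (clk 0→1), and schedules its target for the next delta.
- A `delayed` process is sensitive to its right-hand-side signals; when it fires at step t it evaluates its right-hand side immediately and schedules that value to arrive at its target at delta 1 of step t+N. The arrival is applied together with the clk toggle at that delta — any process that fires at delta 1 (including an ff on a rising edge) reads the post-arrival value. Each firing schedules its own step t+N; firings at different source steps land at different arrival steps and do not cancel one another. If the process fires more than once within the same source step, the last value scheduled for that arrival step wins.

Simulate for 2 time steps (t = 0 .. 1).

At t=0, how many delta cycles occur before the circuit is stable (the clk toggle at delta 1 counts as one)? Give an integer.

t=0 Δ0: g=0 f=1 a=1 e=0 b=0 c=0 d=1 k=1 clk=0 h=0 j=0
  Δ1: clk:0→1
  Δ2: j:0→1
  Δ3: h:0→1
  (3Δ to stable)
t=1 Δ0: g=0 f=1 a=1 e=0 b=0 c=0 d=1 k=1 clk=1 h=1 j=1
  Δ1: clk:1→0
  (1Δ to stable)

3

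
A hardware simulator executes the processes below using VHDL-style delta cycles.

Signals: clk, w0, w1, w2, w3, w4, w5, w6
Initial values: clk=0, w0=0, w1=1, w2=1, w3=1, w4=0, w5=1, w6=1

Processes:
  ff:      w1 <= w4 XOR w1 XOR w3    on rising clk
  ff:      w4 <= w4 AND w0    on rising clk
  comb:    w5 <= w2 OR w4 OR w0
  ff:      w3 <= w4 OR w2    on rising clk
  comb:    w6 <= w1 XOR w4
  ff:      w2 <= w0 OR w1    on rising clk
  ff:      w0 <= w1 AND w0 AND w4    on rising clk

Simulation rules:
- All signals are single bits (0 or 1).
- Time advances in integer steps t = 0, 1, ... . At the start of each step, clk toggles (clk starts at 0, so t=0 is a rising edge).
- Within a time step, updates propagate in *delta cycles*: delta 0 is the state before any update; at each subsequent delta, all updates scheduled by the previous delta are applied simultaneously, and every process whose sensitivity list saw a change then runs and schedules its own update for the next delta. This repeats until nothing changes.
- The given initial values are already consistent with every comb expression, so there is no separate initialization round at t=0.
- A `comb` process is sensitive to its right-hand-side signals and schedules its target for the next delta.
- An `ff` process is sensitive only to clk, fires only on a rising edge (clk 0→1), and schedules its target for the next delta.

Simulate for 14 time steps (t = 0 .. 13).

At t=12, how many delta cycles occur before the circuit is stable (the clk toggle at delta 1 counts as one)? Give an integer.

2

[bits: w5,w2,w0,w1,clk,w3,w4,w6]
t=0: Δ0=11010101 Δ1=11011101 Δ2=11001101 Δ3=11001100 | 3Δ
t=1: Δ0=11001100 Δ1=11000100 | 1Δ
t=2: Δ0=11000100 Δ1=11001100 Δ2=10011100 Δ3=00011101 | 3Δ
t=3: Δ0=00011101 Δ1=00010101 | 1Δ
t=4: Δ0=00010101 Δ1=00011101 Δ2=01001001 Δ3=11001000 | 3Δ
t=5: Δ0=11001000 Δ1=11000000 | 1Δ
t=6: Δ0=11000000 Δ1=11001000 Δ2=10001100 Δ3=00001100 | 3Δ
t=7: Δ0=00001100 Δ1=00000100 | 1Δ
t=8: Δ0=00000100 Δ1=00001100 Δ2=00011000 Δ3=00011001 | 3Δ
t=9: Δ0=00011001 Δ1=00010001 | 1Δ
t=10: Δ0=00010001 Δ1=00011001 Δ2=01011001 Δ3=11011001 | 3Δ
t=11: Δ0=11011001 Δ1=11010001 | 1Δ
t=12: Δ0=11010001 Δ1=11011001 Δ2=11011101 | 2Δ
t=13: Δ0=11011101 Δ1=11010101 | 1Δ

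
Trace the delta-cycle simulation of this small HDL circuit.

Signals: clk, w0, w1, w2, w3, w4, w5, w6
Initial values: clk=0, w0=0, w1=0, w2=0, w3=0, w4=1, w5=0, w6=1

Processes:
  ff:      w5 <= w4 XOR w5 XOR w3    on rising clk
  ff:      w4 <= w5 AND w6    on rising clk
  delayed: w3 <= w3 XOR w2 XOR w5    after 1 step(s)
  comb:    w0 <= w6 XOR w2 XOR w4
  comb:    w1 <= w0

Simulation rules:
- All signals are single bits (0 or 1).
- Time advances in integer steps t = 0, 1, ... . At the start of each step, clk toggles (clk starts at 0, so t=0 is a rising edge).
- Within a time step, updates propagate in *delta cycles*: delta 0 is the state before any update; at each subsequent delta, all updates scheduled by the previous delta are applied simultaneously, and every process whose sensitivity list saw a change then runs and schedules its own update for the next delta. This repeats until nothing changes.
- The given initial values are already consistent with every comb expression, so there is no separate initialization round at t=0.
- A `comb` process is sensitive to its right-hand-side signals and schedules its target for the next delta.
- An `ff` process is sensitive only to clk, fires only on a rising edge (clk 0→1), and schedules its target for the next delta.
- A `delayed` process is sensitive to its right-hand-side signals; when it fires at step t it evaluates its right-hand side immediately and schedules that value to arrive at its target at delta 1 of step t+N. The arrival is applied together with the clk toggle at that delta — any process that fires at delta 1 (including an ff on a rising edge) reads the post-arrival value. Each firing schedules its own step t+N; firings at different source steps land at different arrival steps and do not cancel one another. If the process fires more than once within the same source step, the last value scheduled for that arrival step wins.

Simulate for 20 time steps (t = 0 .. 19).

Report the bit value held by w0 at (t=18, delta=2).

0

t=0 Δ0: clk=0 w3=0 w6=1 w1=0 w5=0 w4=1 w2=0 w0=0
  Δ1: clk:0→1
  Δ2: w5:0→1, w4:1→0
  Δ3: w0:0→1
  Δ4: w1:0→1
  (4Δ to stable)
t=1 Δ0: clk=1 w3=0 w6=1 w1=1 w5=1 w4=0 w2=0 w0=1
  Δ1: clk:1→0, w3:0→1
  (1Δ to stable)
t=2 Δ0: clk=0 w3=1 w6=1 w1=1 w5=1 w4=0 w2=0 w0=1
  Δ1: clk:0→1, w3:1→0
  Δ2: w4:0→1
  Δ3: w0:1→0
  Δ4: w1:1→0
  (4Δ to stable)
t=3 Δ0: clk=1 w3=0 w6=1 w1=0 w5=1 w4=1 w2=0 w0=0
  Δ1: clk:1→0, w3:0→1
  (1Δ to stable)
t=4 Δ0: clk=0 w3=1 w6=1 w1=0 w5=1 w4=1 w2=0 w0=0
  Δ1: clk:0→1, w3:1→0
  Δ2: w5:1→0
  (2Δ to stable)
t=5 Δ0: clk=1 w3=0 w6=1 w1=0 w5=0 w4=1 w2=0 w0=0
  Δ1: clk:1→0
  (1Δ to stable)
t=6 Δ0: clk=0 w3=0 w6=1 w1=0 w5=0 w4=1 w2=0 w0=0
  Δ1: clk:0→1
  Δ2: w5:0→1, w4:1→0
  Δ3: w0:0→1
  Δ4: w1:0→1
  (4Δ to stable)
t=7 Δ0: clk=1 w3=0 w6=1 w1=1 w5=1 w4=0 w2=0 w0=1
  Δ1: clk:1→0, w3:0→1
  (1Δ to stable)
t=8 Δ0: clk=0 w3=1 w6=1 w1=1 w5=1 w4=0 w2=0 w0=1
  Δ1: clk:0→1, w3:1→0
  Δ2: w4:0→1
  Δ3: w0:1→0
  Δ4: w1:1→0
  (4Δ to stable)
t=9 Δ0: clk=1 w3=0 w6=1 w1=0 w5=1 w4=1 w2=0 w0=0
  Δ1: clk:1→0, w3:0→1
  (1Δ to stable)
t=10 Δ0: clk=0 w3=1 w6=1 w1=0 w5=1 w4=1 w2=0 w0=0
  Δ1: clk:0→1, w3:1→0
  Δ2: w5:1→0
  (2Δ to stable)
t=11 Δ0: clk=1 w3=0 w6=1 w1=0 w5=0 w4=1 w2=0 w0=0
  Δ1: clk:1→0
  (1Δ to stable)
t=12 Δ0: clk=0 w3=0 w6=1 w1=0 w5=0 w4=1 w2=0 w0=0
  Δ1: clk:0→1
  Δ2: w5:0→1, w4:1→0
  Δ3: w0:0→1
  Δ4: w1:0→1
  (4Δ to stable)
t=13 Δ0: clk=1 w3=0 w6=1 w1=1 w5=1 w4=0 w2=0 w0=1
  Δ1: clk:1→0, w3:0→1
  (1Δ to stable)
t=14 Δ0: clk=0 w3=1 w6=1 w1=1 w5=1 w4=0 w2=0 w0=1
  Δ1: clk:0→1, w3:1→0
  Δ2: w4:0→1
  Δ3: w0:1→0
  Δ4: w1:1→0
  (4Δ to stable)
t=15 Δ0: clk=1 w3=0 w6=1 w1=0 w5=1 w4=1 w2=0 w0=0
  Δ1: clk:1→0, w3:0→1
  (1Δ to stable)
t=16 Δ0: clk=0 w3=1 w6=1 w1=0 w5=1 w4=1 w2=0 w0=0
  Δ1: clk:0→1, w3:1→0
  Δ2: w5:1→0
  (2Δ to stable)
t=17 Δ0: clk=1 w3=0 w6=1 w1=0 w5=0 w4=1 w2=0 w0=0
  Δ1: clk:1→0
  (1Δ to stable)
t=18 Δ0: clk=0 w3=0 w6=1 w1=0 w5=0 w4=1 w2=0 w0=0
  Δ1: clk:0→1
  Δ2: w5:0→1, w4:1→0
  Δ3: w0:0→1
  Δ4: w1:0→1
  (4Δ to stable)
t=19 Δ0: clk=1 w3=0 w6=1 w1=1 w5=1 w4=0 w2=0 w0=1
  Δ1: clk:1→0, w3:0→1
  (1Δ to stable)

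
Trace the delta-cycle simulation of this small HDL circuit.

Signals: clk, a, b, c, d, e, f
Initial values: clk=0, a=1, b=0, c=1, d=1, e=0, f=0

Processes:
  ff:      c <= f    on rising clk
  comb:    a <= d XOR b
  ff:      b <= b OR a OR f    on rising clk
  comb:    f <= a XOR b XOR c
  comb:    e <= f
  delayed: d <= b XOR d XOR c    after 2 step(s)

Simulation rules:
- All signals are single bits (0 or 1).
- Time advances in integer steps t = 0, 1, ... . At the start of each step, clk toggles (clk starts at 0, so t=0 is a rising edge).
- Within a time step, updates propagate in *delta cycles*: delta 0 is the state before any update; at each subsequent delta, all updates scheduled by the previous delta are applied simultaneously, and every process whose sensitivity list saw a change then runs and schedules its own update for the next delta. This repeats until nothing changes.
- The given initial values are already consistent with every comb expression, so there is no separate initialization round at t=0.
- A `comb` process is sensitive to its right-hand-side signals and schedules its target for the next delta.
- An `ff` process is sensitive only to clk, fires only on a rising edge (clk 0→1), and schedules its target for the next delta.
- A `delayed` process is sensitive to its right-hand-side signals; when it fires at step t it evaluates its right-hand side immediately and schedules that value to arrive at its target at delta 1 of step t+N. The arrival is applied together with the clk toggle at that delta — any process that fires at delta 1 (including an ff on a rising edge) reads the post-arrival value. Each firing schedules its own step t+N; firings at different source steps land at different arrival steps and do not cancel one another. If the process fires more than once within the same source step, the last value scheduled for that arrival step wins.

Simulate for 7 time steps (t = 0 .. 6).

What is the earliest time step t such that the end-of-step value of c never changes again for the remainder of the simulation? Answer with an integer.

t0.Δ0 f=0 clk=0 c=1 b=0 e=0 d=1 a=1
t0.Δ1 f=0 clk=1 c=1 b=0 e=0 d=1 a=1
t0.Δ2 f=0 clk=1 c=0 b=1 e=0 d=1 a=1
t0.Δ3 f=0 clk=1 c=0 b=1 e=0 d=1 a=0
t0.Δ4 f=1 clk=1 c=0 b=1 e=0 d=1 a=0
t0.Δ5 f=1 clk=1 c=0 b=1 e=1 d=1 a=0
t1.Δ0 f=1 clk=1 c=0 b=1 e=1 d=1 a=0
t1.Δ1 f=1 clk=0 c=0 b=1 e=1 d=1 a=0
t2.Δ0 f=1 clk=0 c=0 b=1 e=1 d=1 a=0
t2.Δ1 f=1 clk=1 c=0 b=1 e=1 d=0 a=0
t2.Δ2 f=1 clk=1 c=1 b=1 e=1 d=0 a=1
t3.Δ0 f=1 clk=1 c=1 b=1 e=1 d=0 a=1
t3.Δ1 f=1 clk=0 c=1 b=1 e=1 d=0 a=1
t4.Δ0 f=1 clk=0 c=1 b=1 e=1 d=0 a=1
t4.Δ1 f=1 clk=1 c=1 b=1 e=1 d=0 a=1
t5.Δ0 f=1 clk=1 c=1 b=1 e=1 d=0 a=1
t5.Δ1 f=1 clk=0 c=1 b=1 e=1 d=0 a=1
t6.Δ0 f=1 clk=0 c=1 b=1 e=1 d=0 a=1
t6.Δ1 f=1 clk=1 c=1 b=1 e=1 d=0 a=1

2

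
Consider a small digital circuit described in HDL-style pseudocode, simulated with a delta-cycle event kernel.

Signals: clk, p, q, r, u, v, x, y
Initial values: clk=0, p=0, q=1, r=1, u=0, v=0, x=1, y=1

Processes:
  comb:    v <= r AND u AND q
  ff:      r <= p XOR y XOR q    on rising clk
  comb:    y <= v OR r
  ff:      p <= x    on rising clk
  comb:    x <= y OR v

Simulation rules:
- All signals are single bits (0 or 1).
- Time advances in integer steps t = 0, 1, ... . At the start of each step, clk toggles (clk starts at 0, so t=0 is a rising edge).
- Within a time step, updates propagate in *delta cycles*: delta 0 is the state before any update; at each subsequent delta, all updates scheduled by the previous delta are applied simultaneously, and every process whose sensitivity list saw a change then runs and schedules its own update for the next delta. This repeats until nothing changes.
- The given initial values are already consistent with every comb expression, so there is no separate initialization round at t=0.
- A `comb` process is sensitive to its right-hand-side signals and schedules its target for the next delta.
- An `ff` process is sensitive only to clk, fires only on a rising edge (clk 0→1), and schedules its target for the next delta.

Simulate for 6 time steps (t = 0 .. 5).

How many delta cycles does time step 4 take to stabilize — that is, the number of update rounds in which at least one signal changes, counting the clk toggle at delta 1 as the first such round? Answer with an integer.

4

t0.Δ0 x=1 q=1 clk=0 u=0 p=0 y=1 v=0 r=1
t0.Δ1 x=1 q=1 clk=1 u=0 p=0 y=1 v=0 r=1
t0.Δ2 x=1 q=1 clk=1 u=0 p=1 y=1 v=0 r=0
t0.Δ3 x=1 q=1 clk=1 u=0 p=1 y=0 v=0 r=0
t0.Δ4 x=0 q=1 clk=1 u=0 p=1 y=0 v=0 r=0
t1.Δ0 x=0 q=1 clk=1 u=0 p=1 y=0 v=0 r=0
t1.Δ1 x=0 q=1 clk=0 u=0 p=1 y=0 v=0 r=0
t2.Δ0 x=0 q=1 clk=0 u=0 p=1 y=0 v=0 r=0
t2.Δ1 x=0 q=1 clk=1 u=0 p=1 y=0 v=0 r=0
t2.Δ2 x=0 q=1 clk=1 u=0 p=0 y=0 v=0 r=0
t3.Δ0 x=0 q=1 clk=1 u=0 p=0 y=0 v=0 r=0
t3.Δ1 x=0 q=1 clk=0 u=0 p=0 y=0 v=0 r=0
t4.Δ0 x=0 q=1 clk=0 u=0 p=0 y=0 v=0 r=0
t4.Δ1 x=0 q=1 clk=1 u=0 p=0 y=0 v=0 r=0
t4.Δ2 x=0 q=1 clk=1 u=0 p=0 y=0 v=0 r=1
t4.Δ3 x=0 q=1 clk=1 u=0 p=0 y=1 v=0 r=1
t4.Δ4 x=1 q=1 clk=1 u=0 p=0 y=1 v=0 r=1
t5.Δ0 x=1 q=1 clk=1 u=0 p=0 y=1 v=0 r=1
t5.Δ1 x=1 q=1 clk=0 u=0 p=0 y=1 v=0 r=1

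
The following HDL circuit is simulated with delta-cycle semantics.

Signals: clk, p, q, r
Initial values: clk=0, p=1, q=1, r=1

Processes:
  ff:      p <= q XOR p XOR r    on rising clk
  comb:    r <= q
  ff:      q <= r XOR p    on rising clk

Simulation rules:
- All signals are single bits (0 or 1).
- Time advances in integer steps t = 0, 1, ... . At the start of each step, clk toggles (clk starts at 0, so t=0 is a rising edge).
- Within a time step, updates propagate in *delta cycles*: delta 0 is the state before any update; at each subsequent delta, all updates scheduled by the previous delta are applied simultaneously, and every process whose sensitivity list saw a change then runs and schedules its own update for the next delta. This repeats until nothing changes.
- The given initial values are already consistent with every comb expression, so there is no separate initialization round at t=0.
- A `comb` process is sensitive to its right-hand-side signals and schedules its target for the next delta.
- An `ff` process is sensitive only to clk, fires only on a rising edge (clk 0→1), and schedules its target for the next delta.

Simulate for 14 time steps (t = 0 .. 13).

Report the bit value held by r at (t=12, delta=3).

t=0 Δ0: clk=0 q=1 r=1 p=1
  Δ1: clk:0→1
  Δ2: q:1→0
  Δ3: r:1→0
  (3Δ to stable)
t=1 Δ0: clk=1 q=0 r=0 p=1
  Δ1: clk:1→0
  (1Δ to stable)
t=2 Δ0: clk=0 q=0 r=0 p=1
  Δ1: clk:0→1
  Δ2: q:0→1
  Δ3: r:0→1
  (3Δ to stable)
t=3 Δ0: clk=1 q=1 r=1 p=1
  Δ1: clk:1→0
  (1Δ to stable)
t=4 Δ0: clk=0 q=1 r=1 p=1
  Δ1: clk:0→1
  Δ2: q:1→0
  Δ3: r:1→0
  (3Δ to stable)
t=5 Δ0: clk=1 q=0 r=0 p=1
  Δ1: clk:1→0
  (1Δ to stable)
t=6 Δ0: clk=0 q=0 r=0 p=1
  Δ1: clk:0→1
  Δ2: q:0→1
  Δ3: r:0→1
  (3Δ to stable)
t=7 Δ0: clk=1 q=1 r=1 p=1
  Δ1: clk:1→0
  (1Δ to stable)
t=8 Δ0: clk=0 q=1 r=1 p=1
  Δ1: clk:0→1
  Δ2: q:1→0
  Δ3: r:1→0
  (3Δ to stable)
t=9 Δ0: clk=1 q=0 r=0 p=1
  Δ1: clk:1→0
  (1Δ to stable)
t=10 Δ0: clk=0 q=0 r=0 p=1
  Δ1: clk:0→1
  Δ2: q:0→1
  Δ3: r:0→1
  (3Δ to stable)
t=11 Δ0: clk=1 q=1 r=1 p=1
  Δ1: clk:1→0
  (1Δ to stable)
t=12 Δ0: clk=0 q=1 r=1 p=1
  Δ1: clk:0→1
  Δ2: q:1→0
  Δ3: r:1→0
  (3Δ to stable)
t=13 Δ0: clk=1 q=0 r=0 p=1
  Δ1: clk:1→0
  (1Δ to stable)

0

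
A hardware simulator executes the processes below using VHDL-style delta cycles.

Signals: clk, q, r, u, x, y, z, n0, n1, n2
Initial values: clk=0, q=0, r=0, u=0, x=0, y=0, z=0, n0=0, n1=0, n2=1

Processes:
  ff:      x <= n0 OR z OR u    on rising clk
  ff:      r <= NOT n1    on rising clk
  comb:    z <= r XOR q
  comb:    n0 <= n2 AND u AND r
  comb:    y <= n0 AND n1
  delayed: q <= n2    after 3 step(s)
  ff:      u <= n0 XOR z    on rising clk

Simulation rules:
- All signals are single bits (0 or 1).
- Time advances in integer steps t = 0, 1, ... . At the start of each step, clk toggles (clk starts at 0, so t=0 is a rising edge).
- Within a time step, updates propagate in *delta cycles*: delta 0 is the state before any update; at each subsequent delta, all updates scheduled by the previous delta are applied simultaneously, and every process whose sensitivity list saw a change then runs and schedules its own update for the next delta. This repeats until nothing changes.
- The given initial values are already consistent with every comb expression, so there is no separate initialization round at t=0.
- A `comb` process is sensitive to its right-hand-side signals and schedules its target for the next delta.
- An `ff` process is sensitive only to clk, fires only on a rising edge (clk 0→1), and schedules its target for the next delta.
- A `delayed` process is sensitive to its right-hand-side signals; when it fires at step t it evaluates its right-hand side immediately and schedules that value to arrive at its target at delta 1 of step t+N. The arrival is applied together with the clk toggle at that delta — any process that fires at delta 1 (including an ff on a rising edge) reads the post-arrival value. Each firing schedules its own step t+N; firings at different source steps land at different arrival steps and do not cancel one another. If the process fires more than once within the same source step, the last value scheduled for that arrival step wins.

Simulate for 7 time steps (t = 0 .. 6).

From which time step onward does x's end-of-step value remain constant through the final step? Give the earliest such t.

[bits: z,x,y,q,u,r,n2,n0,n1,clk]
t=0: Δ0=0000001000 Δ1=0000001001 Δ2=0000011001 Δ3=1000011001 | 3Δ
t=1: Δ0=1000011001 Δ1=1000011000 | 1Δ
t=2: Δ0=1000011000 Δ1=1000011001 Δ2=1100111001 Δ3=1100111101 | 3Δ
t=3: Δ0=1100111101 Δ1=1100111100 | 1Δ
t=4: Δ0=1100111100 Δ1=1100111101 Δ2=1100011101 Δ3=1100011001 | 3Δ
t=5: Δ0=1100011001 Δ1=1100011000 | 1Δ
t=6: Δ0=1100011000 Δ1=1100011001 Δ2=1100111001 Δ3=1100111101 | 3Δ

2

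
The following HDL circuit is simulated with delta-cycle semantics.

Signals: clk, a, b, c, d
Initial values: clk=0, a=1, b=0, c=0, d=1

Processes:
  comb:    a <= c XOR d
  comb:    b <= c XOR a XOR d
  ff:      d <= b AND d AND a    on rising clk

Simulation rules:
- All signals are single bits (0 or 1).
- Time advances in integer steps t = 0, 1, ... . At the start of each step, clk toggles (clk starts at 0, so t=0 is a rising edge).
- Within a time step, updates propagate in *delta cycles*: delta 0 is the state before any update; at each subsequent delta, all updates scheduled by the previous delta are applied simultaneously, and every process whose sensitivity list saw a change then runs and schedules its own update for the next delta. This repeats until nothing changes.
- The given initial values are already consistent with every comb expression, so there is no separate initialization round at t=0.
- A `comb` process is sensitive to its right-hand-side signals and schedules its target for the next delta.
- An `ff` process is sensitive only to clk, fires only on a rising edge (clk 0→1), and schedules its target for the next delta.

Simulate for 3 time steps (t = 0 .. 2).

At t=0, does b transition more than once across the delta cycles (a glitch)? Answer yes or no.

t0.Δ0 a=1 clk=0 b=0 d=1 c=0
t0.Δ1 a=1 clk=1 b=0 d=1 c=0
t0.Δ2 a=1 clk=1 b=0 d=0 c=0
t0.Δ3 a=0 clk=1 b=1 d=0 c=0
t0.Δ4 a=0 clk=1 b=0 d=0 c=0
t1.Δ0 a=0 clk=1 b=0 d=0 c=0
t1.Δ1 a=0 clk=0 b=0 d=0 c=0
t2.Δ0 a=0 clk=0 b=0 d=0 c=0
t2.Δ1 a=0 clk=1 b=0 d=0 c=0

yes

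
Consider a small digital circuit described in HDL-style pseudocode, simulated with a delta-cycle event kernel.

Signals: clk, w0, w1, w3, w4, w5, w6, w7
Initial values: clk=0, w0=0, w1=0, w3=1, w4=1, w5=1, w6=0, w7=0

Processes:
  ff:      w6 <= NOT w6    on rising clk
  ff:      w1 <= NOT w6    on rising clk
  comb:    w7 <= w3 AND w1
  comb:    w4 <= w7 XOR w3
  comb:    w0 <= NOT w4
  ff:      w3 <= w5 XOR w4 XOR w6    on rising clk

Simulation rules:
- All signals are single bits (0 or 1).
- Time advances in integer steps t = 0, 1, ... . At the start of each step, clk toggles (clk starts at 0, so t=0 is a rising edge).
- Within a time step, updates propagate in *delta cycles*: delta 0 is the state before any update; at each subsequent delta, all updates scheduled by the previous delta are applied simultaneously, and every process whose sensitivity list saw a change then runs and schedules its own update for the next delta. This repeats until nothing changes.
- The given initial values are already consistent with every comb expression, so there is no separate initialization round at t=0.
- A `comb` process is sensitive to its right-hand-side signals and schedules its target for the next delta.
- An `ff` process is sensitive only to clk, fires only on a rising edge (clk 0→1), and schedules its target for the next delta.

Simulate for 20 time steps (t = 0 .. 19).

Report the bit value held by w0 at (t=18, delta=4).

0

[bits: w5,w7,w6,w4,w1,w0,clk,w3]
t=0: Δ0=10010001 Δ1=10010011 Δ2=10111010 Δ3=10101010 Δ4=10101110 | 4Δ
t=1: Δ0=10101110 Δ1=10101100 | 1Δ
t=2: Δ0=10101100 Δ1=10101110 Δ2=10000110 | 2Δ
t=3: Δ0=10000110 Δ1=10000100 | 1Δ
t=4: Δ0=10000100 Δ1=10000110 Δ2=10101111 Δ3=11111111 Δ4=11101011 Δ5=11101111 | 5Δ
t=5: Δ0=11101111 Δ1=11101101 | 1Δ
t=6: Δ0=11101101 Δ1=11101111 Δ2=11000110 Δ3=10010110 Δ4=10000010 Δ5=10000110 | 5Δ
t=7: Δ0=10000110 Δ1=10000100 | 1Δ
t=8: Δ0=10000100 Δ1=10000110 Δ2=10101111 Δ3=11111111 Δ4=11101011 Δ5=11101111 | 5Δ
t=9: Δ0=11101111 Δ1=11101101 | 1Δ
t=10: Δ0=11101101 Δ1=11101111 Δ2=11000110 Δ3=10010110 Δ4=10000010 Δ5=10000110 | 5Δ
t=11: Δ0=10000110 Δ1=10000100 | 1Δ
t=12: Δ0=10000100 Δ1=10000110 Δ2=10101111 Δ3=11111111 Δ4=11101011 Δ5=11101111 | 5Δ
t=13: Δ0=11101111 Δ1=11101101 | 1Δ
t=14: Δ0=11101101 Δ1=11101111 Δ2=11000110 Δ3=10010110 Δ4=10000010 Δ5=10000110 | 5Δ
t=15: Δ0=10000110 Δ1=10000100 | 1Δ
t=16: Δ0=10000100 Δ1=10000110 Δ2=10101111 Δ3=11111111 Δ4=11101011 Δ5=11101111 | 5Δ
t=17: Δ0=11101111 Δ1=11101101 | 1Δ
t=18: Δ0=11101101 Δ1=11101111 Δ2=11000110 Δ3=10010110 Δ4=10000010 Δ5=10000110 | 5Δ
t=19: Δ0=10000110 Δ1=10000100 | 1Δ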